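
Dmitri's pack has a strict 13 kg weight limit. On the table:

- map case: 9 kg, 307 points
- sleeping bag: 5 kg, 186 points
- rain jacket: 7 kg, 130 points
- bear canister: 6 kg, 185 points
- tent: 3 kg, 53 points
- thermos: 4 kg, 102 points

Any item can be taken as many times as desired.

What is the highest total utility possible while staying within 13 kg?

425

2×sleeping bag + tent uses 13 of the 13 kg and totals 425.
Nothing else within 13 kg beats 425.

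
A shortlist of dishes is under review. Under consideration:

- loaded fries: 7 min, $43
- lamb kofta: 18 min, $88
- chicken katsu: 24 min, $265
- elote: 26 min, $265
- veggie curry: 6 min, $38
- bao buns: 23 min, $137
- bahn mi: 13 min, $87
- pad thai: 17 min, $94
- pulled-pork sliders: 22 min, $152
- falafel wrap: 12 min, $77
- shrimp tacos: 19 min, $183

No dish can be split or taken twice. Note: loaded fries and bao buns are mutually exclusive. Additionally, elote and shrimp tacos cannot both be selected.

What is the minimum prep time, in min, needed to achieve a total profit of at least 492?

50

Look for the lowest-prep combination reaching 492.
chicken katsu + elote: 530 profit at 50 min.
Any bundle with less than 50 min falls short of 492.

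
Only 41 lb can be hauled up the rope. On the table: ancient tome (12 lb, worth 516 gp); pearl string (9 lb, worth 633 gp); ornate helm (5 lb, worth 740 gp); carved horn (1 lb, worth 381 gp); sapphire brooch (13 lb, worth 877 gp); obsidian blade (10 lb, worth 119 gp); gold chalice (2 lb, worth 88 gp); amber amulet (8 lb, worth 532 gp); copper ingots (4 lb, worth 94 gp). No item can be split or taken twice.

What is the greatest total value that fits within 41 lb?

3257

Ranking by ratio (value/lb): carved horn 381.00, ornate helm 148.00, pearl string 70.33.
Greedy by ratio would take pearl string + ornate helm + carved horn + sapphire brooch + gold chalice + amber amulet: 38 lb used, total 3251.
Replace gold chalice with copper ingots: the trade gains 6 net, giving 3257 at 40 lb.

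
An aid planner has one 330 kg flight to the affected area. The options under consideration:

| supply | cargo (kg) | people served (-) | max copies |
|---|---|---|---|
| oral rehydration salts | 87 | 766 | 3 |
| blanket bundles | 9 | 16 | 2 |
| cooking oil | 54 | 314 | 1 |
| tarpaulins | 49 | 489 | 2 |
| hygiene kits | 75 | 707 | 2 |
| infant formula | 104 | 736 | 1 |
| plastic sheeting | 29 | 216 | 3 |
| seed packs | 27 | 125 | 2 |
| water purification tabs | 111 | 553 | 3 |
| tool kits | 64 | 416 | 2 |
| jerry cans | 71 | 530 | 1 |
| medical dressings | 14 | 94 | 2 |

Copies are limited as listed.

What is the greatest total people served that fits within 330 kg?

The ratio heuristic lands on blanket bundles + 2×tarpaulins + 2×hygiene kits + jerry cans (2938) but leaves 2 kg idle.
A better packing is oral rehydration salts + tarpaulins + 2×hygiene kits + plastic sheeting + medical dressings: 329 kg, total 2979.

2979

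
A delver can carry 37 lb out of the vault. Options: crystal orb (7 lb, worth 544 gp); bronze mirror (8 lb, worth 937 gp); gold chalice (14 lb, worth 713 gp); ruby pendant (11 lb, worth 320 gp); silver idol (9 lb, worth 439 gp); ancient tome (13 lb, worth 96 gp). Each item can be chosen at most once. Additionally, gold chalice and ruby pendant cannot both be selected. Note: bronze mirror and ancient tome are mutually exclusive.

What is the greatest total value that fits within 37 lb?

2240

Filling by ratio: crystal orb + bronze mirror + gold chalice for 2194, with 8 lb left unused.
Replace gold chalice with ruby pendant + silver idol: the trade gains 46 net, giving 2240 at 35 lb.
Runner-up crystal orb + bronze mirror + gold chalice tops out at 2194.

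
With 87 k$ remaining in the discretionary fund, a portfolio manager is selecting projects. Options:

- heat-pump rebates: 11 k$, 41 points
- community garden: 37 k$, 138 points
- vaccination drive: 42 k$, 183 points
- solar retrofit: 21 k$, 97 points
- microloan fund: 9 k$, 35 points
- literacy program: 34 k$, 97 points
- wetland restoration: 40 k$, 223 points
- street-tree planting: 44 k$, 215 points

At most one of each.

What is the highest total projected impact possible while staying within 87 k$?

438

Ranking by ratio (projected impact/k$): wetland restoration 5.58, street-tree planting 4.89, solar retrofit 4.62, vaccination drive 4.36.
Best packing: wetland restoration + street-tree planting — 84 k$, 438 total.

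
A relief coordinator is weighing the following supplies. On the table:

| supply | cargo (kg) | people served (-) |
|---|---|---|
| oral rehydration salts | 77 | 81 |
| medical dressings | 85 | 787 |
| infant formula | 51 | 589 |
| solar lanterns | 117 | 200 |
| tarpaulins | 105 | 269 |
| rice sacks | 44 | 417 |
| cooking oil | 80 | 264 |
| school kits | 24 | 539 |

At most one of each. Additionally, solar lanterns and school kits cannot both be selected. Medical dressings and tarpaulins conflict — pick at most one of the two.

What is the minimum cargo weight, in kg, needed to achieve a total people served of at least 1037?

75

Need the lightest bundle worth ≥ 1037.
infant formula + school kits reaches 1128 using 75 kg.
Any bundle with less than 75 kg falls short of 1037.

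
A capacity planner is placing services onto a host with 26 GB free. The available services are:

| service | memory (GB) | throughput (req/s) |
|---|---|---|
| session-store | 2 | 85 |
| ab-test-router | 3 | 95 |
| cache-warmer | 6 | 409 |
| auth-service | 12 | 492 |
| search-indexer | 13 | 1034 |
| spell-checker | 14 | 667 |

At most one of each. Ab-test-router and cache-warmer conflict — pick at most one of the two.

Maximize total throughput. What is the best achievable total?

1528

Best packing: session-store + cache-warmer + search-indexer — 21 GB, 1528 total.
No other feasible combination exceeds 1528.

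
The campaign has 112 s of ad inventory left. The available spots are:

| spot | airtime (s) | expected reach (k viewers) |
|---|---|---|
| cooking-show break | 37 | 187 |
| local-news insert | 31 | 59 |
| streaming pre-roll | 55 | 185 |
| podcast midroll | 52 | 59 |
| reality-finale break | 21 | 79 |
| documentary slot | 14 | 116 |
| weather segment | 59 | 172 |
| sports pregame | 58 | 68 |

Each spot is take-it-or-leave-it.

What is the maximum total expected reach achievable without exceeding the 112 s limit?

488

A density-first pass picks cooking-show break + local-news insert + reality-finale break + documentary slot — 441 at 103 s.
Replace local-news insert and reality-finale break with streaming pre-roll: the trade gains 47 net, giving 488 at 106 s.
That's the maximum — no swap from here does better than 488.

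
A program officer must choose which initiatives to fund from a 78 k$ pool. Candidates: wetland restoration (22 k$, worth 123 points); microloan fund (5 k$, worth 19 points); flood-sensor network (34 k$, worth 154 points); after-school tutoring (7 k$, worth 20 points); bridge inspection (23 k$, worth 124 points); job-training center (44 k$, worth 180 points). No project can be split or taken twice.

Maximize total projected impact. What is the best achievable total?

342

By projected impact per k$: wetland restoration 5.59, bridge inspection 5.39, flood-sensor network 4.53 lead.
A density-first pass picks wetland restoration + microloan fund + after-school tutoring + bridge inspection — 286 at 57 k$.
Dropping bridge inspection frees 23 k$; slotting in job-training center (44 k$) lifts the total to 342 at 78 k$.
Next best is flood-sensor network + job-training center at 334 (78 k$) — short by 8.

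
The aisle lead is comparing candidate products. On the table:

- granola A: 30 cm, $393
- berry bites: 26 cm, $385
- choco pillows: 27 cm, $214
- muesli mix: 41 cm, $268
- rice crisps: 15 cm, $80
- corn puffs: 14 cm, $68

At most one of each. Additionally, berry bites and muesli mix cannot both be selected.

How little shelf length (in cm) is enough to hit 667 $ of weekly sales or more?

56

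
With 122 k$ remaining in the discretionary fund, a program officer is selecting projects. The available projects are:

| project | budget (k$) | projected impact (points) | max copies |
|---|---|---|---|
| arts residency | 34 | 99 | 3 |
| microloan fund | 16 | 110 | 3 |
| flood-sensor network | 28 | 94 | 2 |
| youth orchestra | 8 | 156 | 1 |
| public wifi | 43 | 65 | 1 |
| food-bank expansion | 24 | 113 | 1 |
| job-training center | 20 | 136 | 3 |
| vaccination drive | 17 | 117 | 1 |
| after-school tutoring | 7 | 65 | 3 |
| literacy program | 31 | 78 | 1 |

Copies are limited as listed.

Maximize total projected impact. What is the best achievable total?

Taking the top-ratio projects first gives 3×microloan fund + youth orchestra + job-training center + vaccination drive + 3×after-school tutoring for 934 (114 k$).
Dropping 2×microloan fund frees 32 k$; slotting in 2×job-training center (40 k$) lifts the total to 986 at 122 k$.
Nothing else within 122 k$ beats 986.

986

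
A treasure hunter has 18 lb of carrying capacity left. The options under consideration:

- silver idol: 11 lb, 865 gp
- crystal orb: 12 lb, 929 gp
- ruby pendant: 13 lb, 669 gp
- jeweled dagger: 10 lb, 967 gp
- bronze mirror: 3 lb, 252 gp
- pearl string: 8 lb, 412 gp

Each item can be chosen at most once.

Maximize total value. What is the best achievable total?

1379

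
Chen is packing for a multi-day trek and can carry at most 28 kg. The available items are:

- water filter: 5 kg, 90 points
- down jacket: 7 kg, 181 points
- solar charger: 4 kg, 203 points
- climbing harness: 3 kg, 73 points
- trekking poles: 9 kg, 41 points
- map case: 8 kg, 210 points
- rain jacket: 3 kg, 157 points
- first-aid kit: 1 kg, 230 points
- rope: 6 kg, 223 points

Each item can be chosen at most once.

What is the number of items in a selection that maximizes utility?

Optimal total is 1113.
water filter + solar charger + map case + rain jacket + first-aid kit + rope hits 1113 at 27 kg.
All optima have 6 items.

6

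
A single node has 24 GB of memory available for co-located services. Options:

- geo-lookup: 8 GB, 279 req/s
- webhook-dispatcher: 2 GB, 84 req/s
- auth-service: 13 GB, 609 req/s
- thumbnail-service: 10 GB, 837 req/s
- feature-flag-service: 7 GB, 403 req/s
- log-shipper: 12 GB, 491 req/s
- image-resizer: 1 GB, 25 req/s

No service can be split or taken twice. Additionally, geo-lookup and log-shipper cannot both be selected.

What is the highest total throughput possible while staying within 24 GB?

1471

A density-first pass picks webhook-dispatcher + thumbnail-service + feature-flag-service + image-resizer — 1349 at 20 GB.
Dropping webhook-dispatcher and feature-flag-service frees 9 GB; slotting in auth-service (13 GB) lifts the total to 1471 at 24 GB.
No other feasible combination exceeds 1471.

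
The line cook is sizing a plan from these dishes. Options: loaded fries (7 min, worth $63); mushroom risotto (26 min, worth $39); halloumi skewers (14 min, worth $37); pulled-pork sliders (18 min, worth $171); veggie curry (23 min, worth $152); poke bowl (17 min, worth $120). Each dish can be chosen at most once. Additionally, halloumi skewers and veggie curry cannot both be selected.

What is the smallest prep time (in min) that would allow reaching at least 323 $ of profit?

41

Need the lightest bundle worth ≥ 323.
pulled-pork sliders + veggie curry: 323 profit at 41 min.
No combination under 41 min hits 323.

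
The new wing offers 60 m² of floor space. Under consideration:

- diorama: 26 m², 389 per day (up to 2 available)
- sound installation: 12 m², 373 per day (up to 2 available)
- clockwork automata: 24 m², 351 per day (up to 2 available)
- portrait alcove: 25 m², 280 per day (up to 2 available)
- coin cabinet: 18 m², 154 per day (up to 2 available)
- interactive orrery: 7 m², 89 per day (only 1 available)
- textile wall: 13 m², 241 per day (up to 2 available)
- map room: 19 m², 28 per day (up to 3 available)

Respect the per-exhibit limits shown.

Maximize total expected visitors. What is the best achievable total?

Taking 2×sound installation + interactive orrery + 2×textile wall: 57 m² used, 1317 in expected visitors.
The spare 3 m² is too small for any remaining exhibit, and no exchange beats 1317.

1317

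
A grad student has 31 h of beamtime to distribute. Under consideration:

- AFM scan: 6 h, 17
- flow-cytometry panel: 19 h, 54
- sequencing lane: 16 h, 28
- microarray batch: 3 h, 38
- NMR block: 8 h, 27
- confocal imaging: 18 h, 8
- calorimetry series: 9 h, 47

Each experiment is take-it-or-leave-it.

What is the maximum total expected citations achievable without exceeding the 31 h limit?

Ranking by ratio (expected citations/h): microarray batch 12.67, calorimetry series 5.22, NMR block 3.38, flow-cytometry panel 2.84.
Taking the top-ratio experiments first gives AFM scan + microarray batch + NMR block + calorimetry series for 129 (26 h).
Dropping AFM scan and NMR block frees 14 h; slotting in flow-cytometry panel (19 h) lifts the total to 139 at 31 h.
Nothing else within 31 h beats 139.

139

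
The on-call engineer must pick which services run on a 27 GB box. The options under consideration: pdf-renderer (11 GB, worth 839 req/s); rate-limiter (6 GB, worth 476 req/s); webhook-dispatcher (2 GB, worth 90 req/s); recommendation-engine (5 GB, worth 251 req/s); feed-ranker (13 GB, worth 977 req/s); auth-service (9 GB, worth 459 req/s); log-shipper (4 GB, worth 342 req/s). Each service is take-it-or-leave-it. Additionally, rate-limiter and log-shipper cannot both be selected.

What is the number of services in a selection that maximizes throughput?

Best achievable throughput is 1906.
One optimal bundle: pdf-renderer + webhook-dispatcher + feed-ranker (26 GB).
Every optimal selection uses 3 services.

3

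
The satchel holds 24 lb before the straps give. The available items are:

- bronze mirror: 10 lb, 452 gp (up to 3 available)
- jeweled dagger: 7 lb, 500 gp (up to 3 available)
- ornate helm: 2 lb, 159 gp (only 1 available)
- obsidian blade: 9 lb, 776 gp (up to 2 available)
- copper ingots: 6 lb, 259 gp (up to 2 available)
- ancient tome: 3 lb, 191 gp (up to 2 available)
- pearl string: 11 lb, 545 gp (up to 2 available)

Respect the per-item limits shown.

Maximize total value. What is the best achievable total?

1934

The ratio heuristic lands on ornate helm + 2×obsidian blade + ancient tome (1902) but leaves 1 lb idle.
Dropping ornate helm frees 2 lb; slotting in ancient tome (3 lb) lifts the total to 1934 at 24 lb.
Nothing else within 24 lb beats 1934.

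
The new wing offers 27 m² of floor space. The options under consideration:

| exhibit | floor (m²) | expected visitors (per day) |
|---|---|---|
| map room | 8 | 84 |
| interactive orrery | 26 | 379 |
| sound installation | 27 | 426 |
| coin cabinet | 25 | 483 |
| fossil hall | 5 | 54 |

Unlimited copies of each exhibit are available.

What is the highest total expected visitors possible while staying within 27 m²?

By expected visitors per m²: coin cabinet 19.32, sound installation 15.78, interactive orrery 14.58, fossil hall 10.80 lead.
Taking coin cabinet: 25 m² used, 483 in expected visitors.

483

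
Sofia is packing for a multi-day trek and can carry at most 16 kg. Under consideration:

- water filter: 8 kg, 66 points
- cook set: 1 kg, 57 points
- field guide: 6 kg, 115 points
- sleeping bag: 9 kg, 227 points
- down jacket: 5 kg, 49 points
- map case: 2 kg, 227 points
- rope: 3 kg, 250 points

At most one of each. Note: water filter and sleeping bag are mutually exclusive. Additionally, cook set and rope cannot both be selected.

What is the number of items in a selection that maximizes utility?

Best achievable utility is 704.
One optimal bundle: sleeping bag + map case + rope (14 kg).
Any selection reaching 704 contains exactly 3 items.

3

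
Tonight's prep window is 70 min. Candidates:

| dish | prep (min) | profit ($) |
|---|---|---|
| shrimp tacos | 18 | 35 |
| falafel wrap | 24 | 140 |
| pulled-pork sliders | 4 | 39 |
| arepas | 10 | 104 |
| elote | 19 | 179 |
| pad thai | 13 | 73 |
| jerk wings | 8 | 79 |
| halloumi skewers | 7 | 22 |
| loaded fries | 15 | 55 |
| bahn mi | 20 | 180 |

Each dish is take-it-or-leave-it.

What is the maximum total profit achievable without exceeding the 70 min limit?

615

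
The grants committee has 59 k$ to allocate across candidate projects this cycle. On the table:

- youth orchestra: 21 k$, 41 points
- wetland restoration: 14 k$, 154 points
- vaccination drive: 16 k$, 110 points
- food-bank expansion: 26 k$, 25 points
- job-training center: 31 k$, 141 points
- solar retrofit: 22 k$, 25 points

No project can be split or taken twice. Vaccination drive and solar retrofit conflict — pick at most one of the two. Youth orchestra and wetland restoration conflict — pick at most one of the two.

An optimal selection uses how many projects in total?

Optimal total is 295.
For example wetland restoration + job-training center achieves it, using 45 k$.
Every optimal selection uses 2 projects.

2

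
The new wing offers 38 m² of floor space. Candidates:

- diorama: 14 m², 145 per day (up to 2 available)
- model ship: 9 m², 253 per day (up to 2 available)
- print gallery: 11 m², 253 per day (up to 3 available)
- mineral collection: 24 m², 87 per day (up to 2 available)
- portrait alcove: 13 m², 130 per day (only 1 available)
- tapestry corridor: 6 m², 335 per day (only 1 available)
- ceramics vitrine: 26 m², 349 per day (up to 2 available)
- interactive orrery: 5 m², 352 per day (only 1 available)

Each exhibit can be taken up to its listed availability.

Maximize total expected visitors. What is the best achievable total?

1193

Best packing: 2×print gallery + tapestry corridor + interactive orrery — 33 m², 1193 total.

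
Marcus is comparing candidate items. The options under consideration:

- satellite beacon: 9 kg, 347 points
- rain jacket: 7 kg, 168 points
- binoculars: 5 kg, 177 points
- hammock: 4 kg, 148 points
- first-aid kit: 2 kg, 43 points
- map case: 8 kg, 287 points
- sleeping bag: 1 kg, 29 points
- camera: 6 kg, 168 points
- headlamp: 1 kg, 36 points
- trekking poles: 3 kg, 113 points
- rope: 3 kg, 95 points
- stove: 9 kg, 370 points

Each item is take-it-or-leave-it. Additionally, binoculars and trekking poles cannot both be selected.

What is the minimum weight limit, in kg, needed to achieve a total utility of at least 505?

Look for the lowest-weight combination reaching 505.
Taking hammock + stove gives 518 (≥ 505) for 13 kg.
No combination under 13 kg hits 505.

13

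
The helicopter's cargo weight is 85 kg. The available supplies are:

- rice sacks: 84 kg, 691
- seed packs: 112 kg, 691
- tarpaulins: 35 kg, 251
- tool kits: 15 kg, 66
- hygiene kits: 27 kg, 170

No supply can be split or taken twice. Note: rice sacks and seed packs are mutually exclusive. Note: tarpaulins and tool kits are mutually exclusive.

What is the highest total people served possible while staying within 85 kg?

691

Ranking by ratio (people served/kg): rice sacks 8.23, tarpaulins 7.17, hygiene kits 6.30.
The ratio ordering already packs tightly: rice sacks, 84 kg, 691.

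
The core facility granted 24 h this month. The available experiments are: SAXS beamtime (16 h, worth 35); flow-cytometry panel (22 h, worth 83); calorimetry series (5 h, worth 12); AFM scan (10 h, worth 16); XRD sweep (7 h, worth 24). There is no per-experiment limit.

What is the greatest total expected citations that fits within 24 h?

Best packing: flow-cytometry panel — 22 h, 83 total.
Nothing else within 24 h beats 83.

83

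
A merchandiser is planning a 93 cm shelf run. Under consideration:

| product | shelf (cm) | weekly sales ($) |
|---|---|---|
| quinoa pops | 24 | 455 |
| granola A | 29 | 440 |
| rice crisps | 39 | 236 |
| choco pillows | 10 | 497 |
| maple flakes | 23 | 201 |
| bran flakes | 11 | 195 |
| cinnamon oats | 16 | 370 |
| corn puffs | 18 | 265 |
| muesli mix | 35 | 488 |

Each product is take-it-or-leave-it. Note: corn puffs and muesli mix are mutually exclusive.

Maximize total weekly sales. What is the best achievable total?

Best packing: quinoa pops + granola A + choco pillows + bran flakes + cinnamon oats — 90 cm, 1957 total.
No other feasible combination exceeds 1957.

1957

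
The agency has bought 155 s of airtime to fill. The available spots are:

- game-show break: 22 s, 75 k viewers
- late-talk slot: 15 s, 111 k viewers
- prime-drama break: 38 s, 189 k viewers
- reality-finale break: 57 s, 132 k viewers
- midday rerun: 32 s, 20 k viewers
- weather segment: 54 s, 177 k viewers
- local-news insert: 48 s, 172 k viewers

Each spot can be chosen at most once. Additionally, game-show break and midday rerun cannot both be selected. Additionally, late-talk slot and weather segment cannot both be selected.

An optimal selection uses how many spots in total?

4

The maximum expected reach within 155 s is 547.
One optimal bundle: game-show break + late-talk slot + prime-drama break + local-news insert (123 s).
All optima have 4 spots.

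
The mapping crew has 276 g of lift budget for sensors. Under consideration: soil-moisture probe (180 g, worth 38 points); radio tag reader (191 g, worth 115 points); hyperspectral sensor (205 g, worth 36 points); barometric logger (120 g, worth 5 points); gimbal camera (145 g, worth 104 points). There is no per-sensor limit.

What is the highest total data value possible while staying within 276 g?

115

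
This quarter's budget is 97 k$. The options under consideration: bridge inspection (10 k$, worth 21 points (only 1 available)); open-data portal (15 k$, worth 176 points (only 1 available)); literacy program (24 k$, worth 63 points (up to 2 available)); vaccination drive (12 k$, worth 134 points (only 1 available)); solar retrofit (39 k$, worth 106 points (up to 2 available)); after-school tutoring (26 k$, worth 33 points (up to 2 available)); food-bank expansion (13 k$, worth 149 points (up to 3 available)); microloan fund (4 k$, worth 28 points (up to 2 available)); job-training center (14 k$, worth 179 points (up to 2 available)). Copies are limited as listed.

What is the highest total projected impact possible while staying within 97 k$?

The ratio ordering already packs tightly: open-data portal + vaccination drive + 3×food-bank expansion + 2×job-training center, 94 k$, 1115.
Every other selection either busts 97 k$ or exceeds an availability limit or fails to beat 1115.

1115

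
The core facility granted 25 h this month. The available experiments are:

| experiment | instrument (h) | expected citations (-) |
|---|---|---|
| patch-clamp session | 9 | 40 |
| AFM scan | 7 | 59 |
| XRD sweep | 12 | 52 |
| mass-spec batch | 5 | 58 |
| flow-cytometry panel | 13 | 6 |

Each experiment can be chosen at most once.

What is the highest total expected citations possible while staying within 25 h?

169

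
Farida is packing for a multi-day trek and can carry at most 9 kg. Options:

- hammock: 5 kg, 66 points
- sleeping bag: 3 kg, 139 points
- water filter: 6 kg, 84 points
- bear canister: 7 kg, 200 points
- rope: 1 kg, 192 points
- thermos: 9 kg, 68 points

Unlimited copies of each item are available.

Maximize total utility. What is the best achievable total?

1728

Ranking by ratio (utility/kg): rope 192.00, sleeping bag 46.33, bear canister 28.57, water filter 14.00.
9×rope uses 9 of the 9 kg and totals 1728.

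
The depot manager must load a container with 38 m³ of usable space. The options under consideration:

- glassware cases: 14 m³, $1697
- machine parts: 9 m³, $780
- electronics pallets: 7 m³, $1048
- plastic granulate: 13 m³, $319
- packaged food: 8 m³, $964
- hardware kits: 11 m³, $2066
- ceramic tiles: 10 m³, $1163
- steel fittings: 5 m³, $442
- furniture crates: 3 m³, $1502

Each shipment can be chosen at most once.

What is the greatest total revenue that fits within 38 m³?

Density check — furniture crates 500.67, hardware kits 187.82, electronics pallets 149.71 are the best per m³.
Taking the top-ratio shipments first gives glassware cases + electronics pallets + hardware kits + furniture crates for 6313 (35 m³).
Dropping electronics pallets frees 7 m³; slotting in ceramic tiles (10 m³) lifts the total to 6428 at 38 m³.
Nothing else within 38 m³ beats 6428.

6428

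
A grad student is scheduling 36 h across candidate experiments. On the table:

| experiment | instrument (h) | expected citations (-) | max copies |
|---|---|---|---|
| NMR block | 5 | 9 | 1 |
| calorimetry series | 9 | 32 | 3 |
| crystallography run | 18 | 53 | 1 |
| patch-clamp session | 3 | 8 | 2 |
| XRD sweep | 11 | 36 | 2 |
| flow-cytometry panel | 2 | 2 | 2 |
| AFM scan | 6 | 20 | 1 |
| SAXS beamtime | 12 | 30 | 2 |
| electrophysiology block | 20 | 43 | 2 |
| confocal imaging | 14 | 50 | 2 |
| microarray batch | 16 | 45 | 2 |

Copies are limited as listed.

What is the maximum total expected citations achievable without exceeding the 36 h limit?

124

Greedy by ratio would take flow-cytometry panel + AFM scan + 2×confocal imaging: 36 h used, total 122.
The 30 h tied up in flow-cytometry panel and 2×confocal imaging is better spent on 3×calorimetry series + patch-clamp session — total rises to 124 (36 h).
Nothing else within 36 h beats 124.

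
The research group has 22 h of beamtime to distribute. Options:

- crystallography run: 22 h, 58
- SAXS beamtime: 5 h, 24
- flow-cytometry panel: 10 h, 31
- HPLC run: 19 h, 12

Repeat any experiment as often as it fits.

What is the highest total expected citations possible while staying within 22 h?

4×SAXS beamtime uses 20 of the 22 h and totals 96.
The spare 2 h is too small for any remaining experiment, and no exchange beats 96.

96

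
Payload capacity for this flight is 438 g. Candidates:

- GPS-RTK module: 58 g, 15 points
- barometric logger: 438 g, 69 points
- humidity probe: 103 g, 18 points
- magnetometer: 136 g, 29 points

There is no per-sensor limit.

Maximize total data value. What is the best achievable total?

105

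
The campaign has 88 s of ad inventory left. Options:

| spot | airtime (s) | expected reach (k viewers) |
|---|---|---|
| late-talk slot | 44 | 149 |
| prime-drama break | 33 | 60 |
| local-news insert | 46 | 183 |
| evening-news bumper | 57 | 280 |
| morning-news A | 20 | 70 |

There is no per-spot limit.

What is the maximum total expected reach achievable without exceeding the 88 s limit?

350

Evening-news bumper + morning-news A uses 77 of the 88 s and totals 350.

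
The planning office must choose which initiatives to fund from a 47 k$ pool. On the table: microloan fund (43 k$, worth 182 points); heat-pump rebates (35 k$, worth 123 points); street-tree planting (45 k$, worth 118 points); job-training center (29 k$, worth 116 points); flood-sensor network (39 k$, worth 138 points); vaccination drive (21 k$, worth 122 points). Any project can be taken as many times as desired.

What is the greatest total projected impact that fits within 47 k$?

244

Taking 2×vaccination drive: 42 k$ used, 244 in projected impact.
Every other selection either busts 47 k$ or fails to beat 244.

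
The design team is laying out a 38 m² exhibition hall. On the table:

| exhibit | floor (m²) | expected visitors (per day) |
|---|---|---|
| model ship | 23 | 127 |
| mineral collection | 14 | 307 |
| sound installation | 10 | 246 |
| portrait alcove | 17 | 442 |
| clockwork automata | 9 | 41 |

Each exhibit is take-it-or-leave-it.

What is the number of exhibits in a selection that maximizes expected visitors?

The maximum expected visitors within 38 m² is 749.
One optimal bundle: mineral collection + portrait alcove (31 m²).
All optima have 2 exhibits.

2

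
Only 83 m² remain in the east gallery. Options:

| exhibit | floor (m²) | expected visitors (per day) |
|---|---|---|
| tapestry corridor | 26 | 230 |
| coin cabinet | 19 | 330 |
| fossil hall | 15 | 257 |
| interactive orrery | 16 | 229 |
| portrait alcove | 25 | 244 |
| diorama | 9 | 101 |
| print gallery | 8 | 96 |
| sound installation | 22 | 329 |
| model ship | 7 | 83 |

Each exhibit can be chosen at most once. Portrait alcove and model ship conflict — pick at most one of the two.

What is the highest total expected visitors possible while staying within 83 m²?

1246

Greedy by ratio would take coin cabinet + fossil hall + interactive orrery + print gallery + sound installation: 80 m² used, total 1241.
Dropping print gallery frees 8 m²; slotting in diorama (9 m²) lifts the total to 1246 at 81 m².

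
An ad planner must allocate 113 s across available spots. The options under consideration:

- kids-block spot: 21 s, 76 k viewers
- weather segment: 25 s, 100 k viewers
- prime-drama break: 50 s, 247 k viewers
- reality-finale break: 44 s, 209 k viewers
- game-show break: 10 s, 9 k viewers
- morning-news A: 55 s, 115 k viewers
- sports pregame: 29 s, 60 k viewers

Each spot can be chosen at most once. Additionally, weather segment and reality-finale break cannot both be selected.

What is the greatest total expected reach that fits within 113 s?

465

Best packing: prime-drama break + reality-finale break + game-show break — 104 s, 465 total.
Runner-up prime-drama break + reality-finale break tops out at 456.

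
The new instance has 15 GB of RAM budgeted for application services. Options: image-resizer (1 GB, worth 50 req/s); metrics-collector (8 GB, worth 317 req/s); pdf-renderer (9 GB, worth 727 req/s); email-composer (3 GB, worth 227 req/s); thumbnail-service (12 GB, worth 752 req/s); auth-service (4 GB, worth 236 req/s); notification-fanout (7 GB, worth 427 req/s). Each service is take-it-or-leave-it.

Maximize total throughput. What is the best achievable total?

Taking the top-ratio services first gives image-resizer + pdf-renderer + email-composer for 1004 (13 GB).
The 3 GB tied up in email-composer is better spent on auth-service — total rises to 1013 (14 GB).
An exhaustive check of the 128 subsets confirms 1013.

1013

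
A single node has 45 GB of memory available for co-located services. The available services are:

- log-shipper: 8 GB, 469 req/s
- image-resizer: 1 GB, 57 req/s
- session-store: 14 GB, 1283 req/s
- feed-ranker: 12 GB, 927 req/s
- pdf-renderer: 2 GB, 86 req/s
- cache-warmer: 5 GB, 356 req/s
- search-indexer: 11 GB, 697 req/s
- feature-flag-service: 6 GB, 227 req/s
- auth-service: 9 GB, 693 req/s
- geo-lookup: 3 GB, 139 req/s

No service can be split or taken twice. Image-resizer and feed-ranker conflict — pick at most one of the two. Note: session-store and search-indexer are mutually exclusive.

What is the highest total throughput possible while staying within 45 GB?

3484

Taking session-store + feed-ranker + pdf-renderer + cache-warmer + auth-service + geo-lookup: 45 GB used, 3484 in throughput.
No other feasible combination exceeds 3484.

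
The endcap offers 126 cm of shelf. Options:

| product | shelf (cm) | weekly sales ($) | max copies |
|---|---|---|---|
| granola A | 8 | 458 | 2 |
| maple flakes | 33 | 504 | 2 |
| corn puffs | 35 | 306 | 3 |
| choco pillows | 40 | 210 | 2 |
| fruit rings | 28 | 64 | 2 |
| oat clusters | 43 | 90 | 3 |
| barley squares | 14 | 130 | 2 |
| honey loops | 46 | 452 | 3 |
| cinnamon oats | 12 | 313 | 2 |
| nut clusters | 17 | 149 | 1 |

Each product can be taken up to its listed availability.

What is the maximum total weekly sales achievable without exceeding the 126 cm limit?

Density check — granola A 57.25, cinnamon oats 26.08, maple flakes 15.27, honey loops 9.83 are the best per cm.
The ratio heuristic lands on 2×granola A + 2×maple flakes + barley squares + 2×cinnamon oats (2680) but leaves 6 cm idle.
The 14 cm tied up in barley squares is better spent on nut clusters — total rises to 2699 (123 cm).

2699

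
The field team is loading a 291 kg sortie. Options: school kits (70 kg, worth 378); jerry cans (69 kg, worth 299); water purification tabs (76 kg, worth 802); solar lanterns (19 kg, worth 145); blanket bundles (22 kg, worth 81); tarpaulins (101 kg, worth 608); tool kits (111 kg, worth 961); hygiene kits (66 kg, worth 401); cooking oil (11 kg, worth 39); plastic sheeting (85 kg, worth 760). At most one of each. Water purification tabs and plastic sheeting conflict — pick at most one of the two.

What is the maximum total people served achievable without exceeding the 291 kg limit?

2371

Water purification tabs + tarpaulins + tool kits uses 288 of the 291 kg and totals 2371.
Runner-up water purification tabs + solar lanterns + tool kits + hygiene kits + cooking oil tops out at 2348.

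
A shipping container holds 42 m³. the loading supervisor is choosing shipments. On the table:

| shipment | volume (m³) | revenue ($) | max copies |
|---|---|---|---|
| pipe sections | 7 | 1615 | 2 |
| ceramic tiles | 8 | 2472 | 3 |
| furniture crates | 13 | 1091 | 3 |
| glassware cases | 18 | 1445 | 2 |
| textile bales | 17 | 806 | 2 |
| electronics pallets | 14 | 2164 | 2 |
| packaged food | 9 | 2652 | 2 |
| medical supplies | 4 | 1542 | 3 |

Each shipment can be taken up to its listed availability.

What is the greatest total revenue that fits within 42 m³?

13332

Filling by ratio: 3×ceramic tiles + 3×medical supplies for 12042, with 6 m³ left unused.
Replace ceramic tiles and medical supplies with 2×packaged food: the trade gains 1290 net, giving 13332 at 42 m³.
No other feasible combination exceeds 13332.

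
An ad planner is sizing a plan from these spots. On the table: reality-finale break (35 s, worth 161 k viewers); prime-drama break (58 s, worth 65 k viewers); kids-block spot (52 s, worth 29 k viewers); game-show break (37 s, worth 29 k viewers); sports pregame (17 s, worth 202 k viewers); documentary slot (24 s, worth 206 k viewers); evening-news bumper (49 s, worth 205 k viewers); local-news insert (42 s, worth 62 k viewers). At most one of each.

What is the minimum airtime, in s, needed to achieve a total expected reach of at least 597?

Minimise s subject to total expected reach ≥ 597.
sports pregame + documentary slot + evening-news bumper reaches 613 using 90 s.
No combination under 90 s hits 597.

90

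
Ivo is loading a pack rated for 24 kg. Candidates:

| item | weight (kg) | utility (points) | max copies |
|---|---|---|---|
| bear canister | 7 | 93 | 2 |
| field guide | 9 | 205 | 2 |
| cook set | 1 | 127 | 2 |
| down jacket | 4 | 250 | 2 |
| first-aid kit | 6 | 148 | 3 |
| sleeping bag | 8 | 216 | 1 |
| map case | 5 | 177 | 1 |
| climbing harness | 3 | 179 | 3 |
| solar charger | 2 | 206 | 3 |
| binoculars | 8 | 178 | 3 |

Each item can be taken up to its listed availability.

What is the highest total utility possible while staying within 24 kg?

Greedy by ratio would take 2×cook set + 2×down jacket + 2×climbing harness + 3×solar charger: 22 kg used, total 1730.
Replace cook set with climbing harness: the trade gains 52 net, giving 1782 at 24 kg.

1782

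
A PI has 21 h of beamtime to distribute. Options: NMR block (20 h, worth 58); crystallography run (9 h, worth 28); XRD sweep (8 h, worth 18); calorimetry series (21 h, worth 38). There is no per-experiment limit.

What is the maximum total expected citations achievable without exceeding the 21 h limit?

A density-first pass picks 2×crystallography run — 56 at 18 h.
Replace 2×crystallography run with NMR block: the trade gains 2 net, giving 58 at 20 h.
That's the maximum — no swap from here does better than 58.

58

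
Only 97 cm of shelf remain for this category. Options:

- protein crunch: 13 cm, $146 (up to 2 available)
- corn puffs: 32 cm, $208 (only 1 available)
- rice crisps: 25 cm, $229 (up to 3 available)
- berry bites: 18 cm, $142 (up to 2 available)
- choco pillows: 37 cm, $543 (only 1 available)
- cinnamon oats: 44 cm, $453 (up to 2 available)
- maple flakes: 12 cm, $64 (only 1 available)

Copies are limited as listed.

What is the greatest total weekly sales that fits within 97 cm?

Density check — choco pillows 14.68, protein crunch 11.23, cinnamon oats 10.30 are the best per cm.
Greedy by ratio would take 2×protein crunch + rice crisps + choco pillows: 88 cm used, total 1064.
The 38 cm tied up in protein crunch and rice crisps is better spent on cinnamon oats — total rises to 1142 (94 cm).
No other feasible combination exceeds 1142.

1142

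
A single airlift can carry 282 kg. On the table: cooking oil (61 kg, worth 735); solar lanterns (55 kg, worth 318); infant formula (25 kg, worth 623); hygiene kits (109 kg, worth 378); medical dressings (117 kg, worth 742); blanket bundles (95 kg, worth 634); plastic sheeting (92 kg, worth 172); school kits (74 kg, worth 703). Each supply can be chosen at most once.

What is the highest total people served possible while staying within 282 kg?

Density check — infant formula 24.92, cooking oil 12.05, school kits 9.50 are the best per kg.
A density-first pass picks cooking oil + infant formula + blanket bundles + school kits — 2695 at 255 kg.
Dropping blanket bundles frees 95 kg; slotting in medical dressings (117 kg) lifts the total to 2803 at 277 kg.

2803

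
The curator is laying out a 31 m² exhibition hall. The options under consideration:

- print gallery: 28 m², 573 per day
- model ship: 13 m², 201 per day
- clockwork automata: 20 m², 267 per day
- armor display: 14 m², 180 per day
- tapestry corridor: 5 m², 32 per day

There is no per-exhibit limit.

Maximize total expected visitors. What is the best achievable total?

573

By expected visitors per m²: print gallery 20.46, model ship 15.46, clockwork automata 13.35, armor display 12.86 lead.
Best packing: print gallery — 28 m², 573 total.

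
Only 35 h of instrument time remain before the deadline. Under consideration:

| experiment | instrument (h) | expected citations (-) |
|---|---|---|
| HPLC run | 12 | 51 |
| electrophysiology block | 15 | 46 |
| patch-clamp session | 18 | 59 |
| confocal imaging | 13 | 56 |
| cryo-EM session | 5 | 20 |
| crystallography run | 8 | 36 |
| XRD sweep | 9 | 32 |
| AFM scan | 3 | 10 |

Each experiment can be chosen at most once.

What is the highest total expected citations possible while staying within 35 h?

144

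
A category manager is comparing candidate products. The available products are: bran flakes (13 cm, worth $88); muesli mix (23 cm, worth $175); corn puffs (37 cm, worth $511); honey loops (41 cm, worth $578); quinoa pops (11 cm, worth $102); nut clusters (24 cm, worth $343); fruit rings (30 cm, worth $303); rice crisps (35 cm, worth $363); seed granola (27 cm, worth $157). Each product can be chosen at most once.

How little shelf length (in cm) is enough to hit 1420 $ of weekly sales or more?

102

Minimise cm subject to total weekly sales ≥ 1420.
corn puffs + honey loops + nut clusters reaches 1432 using 102 cm.
Any bundle with less than 102 cm falls short of 1420.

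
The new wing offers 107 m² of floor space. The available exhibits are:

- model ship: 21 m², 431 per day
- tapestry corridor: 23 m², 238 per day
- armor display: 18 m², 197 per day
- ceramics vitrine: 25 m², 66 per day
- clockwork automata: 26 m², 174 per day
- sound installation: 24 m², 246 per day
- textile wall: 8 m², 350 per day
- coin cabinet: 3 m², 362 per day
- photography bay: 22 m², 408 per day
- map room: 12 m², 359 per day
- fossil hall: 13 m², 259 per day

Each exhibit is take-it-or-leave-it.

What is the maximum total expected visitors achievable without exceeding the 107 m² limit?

2415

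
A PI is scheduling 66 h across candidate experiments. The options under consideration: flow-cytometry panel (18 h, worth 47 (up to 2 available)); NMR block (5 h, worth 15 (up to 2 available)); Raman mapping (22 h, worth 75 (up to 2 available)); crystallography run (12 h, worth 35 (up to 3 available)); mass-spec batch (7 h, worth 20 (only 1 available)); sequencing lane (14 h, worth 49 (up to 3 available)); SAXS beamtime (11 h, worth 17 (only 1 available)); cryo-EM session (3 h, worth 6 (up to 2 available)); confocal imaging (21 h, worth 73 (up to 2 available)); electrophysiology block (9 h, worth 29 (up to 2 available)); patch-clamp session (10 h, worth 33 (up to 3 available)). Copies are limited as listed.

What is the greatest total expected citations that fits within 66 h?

Greedy by ratio would take 3×sequencing lane + cryo-EM session + confocal imaging: 66 h used, total 226.
Dropping 2×sequencing lane and cryo-EM session frees 31 h; slotting in confocal imaging + patch-clamp session (31 h) lifts the total to 228 at 66 h.
Every other selection either busts 66 h or exceeds an availability limit or fails to beat 228.

228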